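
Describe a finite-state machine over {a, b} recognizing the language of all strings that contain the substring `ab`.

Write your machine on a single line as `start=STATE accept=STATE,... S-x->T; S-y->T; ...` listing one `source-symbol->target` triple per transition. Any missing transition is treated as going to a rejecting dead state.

States S0..S1 record the length of the longest prefix of `ab` that matches the current input suffix. Reaching S2 means `ab` has been seen, and we stay there forever. Accept from S2.
A 3-state machine:
        a   b  
>  S0   S1  S0 
   S1   S1  S2 
 * S2   S2  S2 
(> = start, * = accepting)

start=S0; accept=S2; S0-a->S1; S0-b->S0; S1-a->S1; S1-b->S2; S2-a->S2; S2-b->S2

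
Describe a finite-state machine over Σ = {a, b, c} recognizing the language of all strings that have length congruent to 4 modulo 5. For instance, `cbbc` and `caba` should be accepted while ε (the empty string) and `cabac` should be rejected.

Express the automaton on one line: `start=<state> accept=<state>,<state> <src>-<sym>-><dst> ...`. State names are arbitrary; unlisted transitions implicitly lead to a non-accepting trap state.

start=q0 accept=q4 q0-a->q1 q0-b->q1 q0-c->q1 q1-a->q2 q1-b->q2 q1-c->q2 q2-a->q3 q2-b->q3 q2-c->q3 q3-a->q4 q3-b->q4 q3-c->q4 q4-a->q0 q4-b->q0 q4-c->q0

Count input length modulo 5: every symbol advances one step around the cycle q0 → q1 → q2 → q3 → q4 → q0. Accept at q4.
        a   b   c  
>  q0   q1  q1  q1 
   q1   q2  q2  q2 
   q2   q3  q3  q3 
   q3   q4  q4  q4 
 * q4   q0  q0  q0 
(> = start, * = accepting)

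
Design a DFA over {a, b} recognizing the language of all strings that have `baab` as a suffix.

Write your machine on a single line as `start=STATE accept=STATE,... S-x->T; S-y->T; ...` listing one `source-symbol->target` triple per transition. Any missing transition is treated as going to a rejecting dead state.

Let each state record the length of the longest suffix of the input read so far that is also a prefix of `baab`. q1 means the last symbol is `b`; q2 means the last 2 symbols are `ba`; q3 means the last 3 symbols are `baa`; q4 means the last 4 symbols are `baab`. Accept only at q4, where the string currently ends in `baab`.
With 5 states:
        a   b  
>  q0   q0  q1 
   q1   q2  q1 
   q2   q3  q1 
   q3   q0  q4 
 * q4   q2  q1 
(> = start, * = accepting)

start=q0; accept=q4; q0-a->q0; q0-b->q1; q1-a->q2; q1-b->q1; q2-a->q3; q2-b->q1; q3-a->q0; q3-b->q4; q4-a->q2; q4-b->q1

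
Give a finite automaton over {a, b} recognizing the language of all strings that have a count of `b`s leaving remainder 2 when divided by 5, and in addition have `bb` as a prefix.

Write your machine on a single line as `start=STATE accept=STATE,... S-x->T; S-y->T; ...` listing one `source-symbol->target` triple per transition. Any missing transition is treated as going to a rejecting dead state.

start=S0; accept=S3; S0-a->S1; S0-b->S2; S1-a->S1; S1-b->S1; S2-a->S1; S2-b->S3; S3-a->S3; S3-b->S4; S4-a->S4; S4-b->S5; S5-a->S5; S5-b->S6; S6-a->S6; S6-b->S7; S7-a->S7; S7-b->S3

Build one automaton per condition and run them in lockstep. One (5 states) tracks the count of `b`s modulo 5; the other (4 states) tracks whether the input so far still matches the prefix `bb`. Each combined state is a pair, one component from each; accept when both components accept. Equivalent product states are then merged.
8 states suffice.
        a   b  
>  S0   S1  S2 
   S1   S1  S1 
   S2   S1  S3 
 * S3   S3  S4 
   S4   S4  S5 
   S5   S5  S6 
   S6   S6  S7 
   S7   S7  S3 
(> = start, * = accepting)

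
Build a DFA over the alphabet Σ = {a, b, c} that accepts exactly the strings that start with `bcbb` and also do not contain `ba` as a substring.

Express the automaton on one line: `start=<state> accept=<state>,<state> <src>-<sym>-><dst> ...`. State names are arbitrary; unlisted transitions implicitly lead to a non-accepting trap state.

start=s0 accept=s5,s6 s0-a->s1 s0-b->s2 s0-c->s1 s1-a->s1 s1-b->s1 s1-c->s1 s2-a->s1 s2-b->s1 s2-c->s3 s3-a->s1 s3-b->s4 s3-c->s1 s4-a->s1 s4-b->s5 s4-c->s1 s5-a->s1 s5-b->s5 s5-c->s6 s6-a->s6 s6-b->s5 s6-c->s6

Build one automaton per condition and run them in lockstep. One (6 states) tracks whether the input so far still matches the prefix `bcbb`; the other (3 states) tracks partial matches of the forbidden pattern `ba`. Each combined state is a pair, one component from each; accept when both components accept. Equivalent product states are then merged.
With 7 states:
        a   b   c  
>  s0   s1  s2  s1 
   s1   s1  s1  s1 
   s2   s1  s1  s3 
   s3   s1  s4  s1 
   s4   s1  s5  s1 
 * s5   s1  s5  s6 
 * s6   s6  s5  s6 
(> = start, * = accepting)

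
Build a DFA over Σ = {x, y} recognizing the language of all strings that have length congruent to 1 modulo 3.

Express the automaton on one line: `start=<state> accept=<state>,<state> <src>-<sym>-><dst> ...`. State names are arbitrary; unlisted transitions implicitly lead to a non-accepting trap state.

Only the length mod 3 matters, so use a 3-cycle: from any state, every input symbol moves to the next state, wrapping C back to A. Mark B accepting.
3 states suffice.
       x  y 
>  A   B  B 
 * B   C  C 
   C   A  A 
(> = start, * = accepting)

start=A accept=B A-x->B A-y->B B-x->C B-y->C C-x->A C-y->A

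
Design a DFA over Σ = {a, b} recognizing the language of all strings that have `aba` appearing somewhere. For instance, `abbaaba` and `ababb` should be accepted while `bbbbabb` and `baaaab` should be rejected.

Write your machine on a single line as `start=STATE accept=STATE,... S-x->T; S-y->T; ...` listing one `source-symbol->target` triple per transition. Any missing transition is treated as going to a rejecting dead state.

States S0..S2 record the length of the longest prefix of `aba` that matches the current input suffix. Reaching S3 means `aba` has been seen, and we stay there forever. Accept from S3.
With 4 states:
        a   b  
>  S0   S1  S0 
   S1   S1  S2 
   S2   S3  S0 
 * S3   S3  S3 
(> = start, * = accepting)

start=S0; accept=S3; S0-a->S1; S0-b->S0; S1-a->S1; S1-b->S2; S2-a->S3; S2-b->S0; S3-a->S3; S3-b->S3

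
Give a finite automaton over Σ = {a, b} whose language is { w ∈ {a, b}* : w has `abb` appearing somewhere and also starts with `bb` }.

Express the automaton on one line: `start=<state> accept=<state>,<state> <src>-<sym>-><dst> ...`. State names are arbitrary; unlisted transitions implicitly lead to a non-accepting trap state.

Run two small machines in parallel and take their product. One (4 states) tracks whether and how much of `abb` has been seen; the other (4 states) tracks whether the input so far still matches the prefix `bb`. Each combined state is a pair, one component from each; accept when both components accept.
        a   b  
>  q0   q1  q2 
   q1   q1  q3 
   q2   q1  q4 
   q3   q1  q5 
   q4   q6  q4 
   q5   q5  q5 
   q6   q6  q7 
   q7   q6  q8 
 * q8   q8  q8 
(> = start, * = accepting)

start=q0 accept=q8 q0-a->q1 q0-b->q2 q1-a->q1 q1-b->q3 q2-a->q1 q2-b->q4 q3-a->q1 q3-b->q5 q4-a->q6 q4-b->q4 q5-a->q5 q5-b->q5 q6-a->q6 q6-b->q7 q7-a->q6 q7-b->q8 q8-a->q8 q8-b->q8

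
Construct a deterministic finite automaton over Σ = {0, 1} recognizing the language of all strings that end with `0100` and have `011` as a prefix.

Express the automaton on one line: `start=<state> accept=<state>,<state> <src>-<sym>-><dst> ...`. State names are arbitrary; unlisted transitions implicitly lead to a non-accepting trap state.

start=q0 accept=q8 q0-0->q1 q0-1->q2 q1-0->q2 q1-1->q3 q2-0->q2 q2-1->q2 q3-0->q2 q3-1->q4 q4-0->q5 q4-1->q4 q5-0->q5 q5-1->q6 q6-0->q7 q6-1->q4 q7-0->q8 q7-1->q6 q8-0->q5 q8-1->q6

Run two small machines in parallel and take their product. The first has 5 states tracking how much of the suffix `0100` has currently been matched; the second has 5 states tracking whether the input so far still matches the prefix `011`. A product state is a pair (one from each), accepting exactly when both do. After merging equivalent states the machine shrinks.
A 9-state machine:
        0   1  
>  q0   q1  q2 
   q1   q2  q3 
   q2   q2  q2 
   q3   q2  q4 
   q4   q5  q4 
   q5   q5  q6 
   q6   q7  q4 
   q7   q8  q6 
 * q8   q5  q6 
(> = start, * = accepting)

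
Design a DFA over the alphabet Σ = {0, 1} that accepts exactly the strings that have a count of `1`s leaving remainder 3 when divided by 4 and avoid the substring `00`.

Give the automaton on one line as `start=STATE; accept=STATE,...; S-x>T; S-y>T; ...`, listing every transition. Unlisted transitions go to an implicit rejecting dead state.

start=s0; accept=s7,s8; s0-0>s1; s0-1>s2; s1-0>s3; s1-1>s2; s2-0>s4; s2-1>s5; s3-0>s3; s3-1>s3; s4-0>s3; s4-1>s5; s5-0>s6; s5-1>s7; s6-0>s3; s6-1>s7; s7-0>s8; s7-1>s0; s8-0>s3; s8-1>s0

Run two small machines in parallel and take their product. One (4 states) tracks the count of `1`s modulo 4; the other (3 states) tracks partial matches of the forbidden pattern `00`. Each combined state is a pair, one component from each; accept when both components accept. Equivalent product states are then merged.
With 9 states:
        0   1  
>  s0   s1  s2 
   s1   s3  s2 
   s2   s4  s5 
   s3   s3  s3 
   s4   s3  s5 
   s5   s6  s7 
   s6   s3  s7 
 * s7   s8  s0 
 * s8   s3  s0 
(> = start, * = accepting)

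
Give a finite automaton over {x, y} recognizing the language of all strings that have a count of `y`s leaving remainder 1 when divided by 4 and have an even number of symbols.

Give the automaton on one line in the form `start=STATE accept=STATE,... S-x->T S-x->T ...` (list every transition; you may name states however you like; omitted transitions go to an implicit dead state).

start=q0 accept=q3 q0-x->q1 q0-y->q2 q1-x->q0 q1-y->q3 q2-x->q3 q2-y->q4 q3-x->q2 q3-y->q5 q4-x->q5 q4-y->q6 q5-x->q4 q5-y->q7 q6-x->q7 q6-y->q0 q7-x->q6 q7-y->q1

Handle the two conditions separately and then intersect. One (4 states) tracks the count of `y`s modulo 4; the other (2 states) tracks the input length modulo 2. Each combined state is a pair, one component from each; accept when both components accept.
With 8 states:
        x   y  
>  q0   q1  q2 
   q1   q0  q3 
   q2   q3  q4 
 * q3   q2  q5 
   q4   q5  q6 
   q5   q4  q7 
   q6   q7  q0 
   q7   q6  q1 
(> = start, * = accepting)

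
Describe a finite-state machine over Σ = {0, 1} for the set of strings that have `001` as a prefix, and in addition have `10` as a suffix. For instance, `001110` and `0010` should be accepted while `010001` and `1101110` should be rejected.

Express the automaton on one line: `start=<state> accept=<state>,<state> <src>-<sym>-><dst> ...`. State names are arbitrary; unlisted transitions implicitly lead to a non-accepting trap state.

Run two small machines in parallel and take their product. One (5 states) tracks whether the input so far still matches the prefix `001`; the other (3 states) tracks how much of the suffix `10` has currently been matched. Each combined state is a pair, one component from each; accept when both components accept. After merging equivalent states the machine shrinks.
With 7 states:
        0   1  
>  S0   S1  S2 
   S1   S3  S2 
   S2   S2  S2 
   S3   S2  S4 
   S4   S5  S4 
 * S5   S6  S4 
   S6   S6  S4 
(> = start, * = accepting)

start=S0 accept=S5 S0-0->S1 S0-1->S2 S1-0->S3 S1-1->S2 S2-0->S2 S2-1->S2 S3-0->S2 S3-1->S4 S4-0->S5 S4-1->S4 S5-0->S6 S5-1->S4 S6-0->S6 S6-1->S4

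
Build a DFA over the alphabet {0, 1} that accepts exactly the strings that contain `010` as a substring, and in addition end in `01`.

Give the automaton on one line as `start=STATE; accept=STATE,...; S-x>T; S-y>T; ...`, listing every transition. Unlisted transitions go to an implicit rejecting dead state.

start=s0; accept=s4; s0-0>s1; s0-1>s0; s1-0>s1; s1-1>s2; s2-0>s3; s2-1>s0; s3-0>s3; s3-1>s4; s4-0>s3; s4-1>s5; s5-0>s3; s5-1>s5

Build one automaton per condition and run them in lockstep. The first has 4 states tracking whether and how much of `010` has been seen; the second has 3 states tracking how much of the suffix `01` has currently been matched. A product state is a pair (one from each), accepting exactly when both do.
A 6-state machine:
        0   1  
>  s0   s1  s0 
   s1   s1  s2 
   s2   s3  s0 
   s3   s3  s4 
 * s4   s3  s5 
   s5   s3  s5 
(> = start, * = accepting)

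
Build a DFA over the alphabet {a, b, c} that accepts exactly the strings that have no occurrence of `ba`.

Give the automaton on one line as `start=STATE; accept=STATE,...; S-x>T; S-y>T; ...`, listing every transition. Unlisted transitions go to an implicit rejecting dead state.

start=S0; accept=S0,S1; S0-a>S0; S0-b>S1; S0-c>S0; S1-a>S2; S1-b>S1; S1-c>S0; S2-a>S2; S2-b>S2; S2-c>S2

Track partial matches of the forbidden pattern `ba`. State S2 is a dead state reached once `ba` has occurred; every other state accepts. S0 means no part of `ba` is currently matched.
With 3 states:
        a   b   c  
>* S0   S0  S1  S0 
 * S1   S2  S1  S0 
   S2   S2  S2  S2 
(> = start, * = accepting)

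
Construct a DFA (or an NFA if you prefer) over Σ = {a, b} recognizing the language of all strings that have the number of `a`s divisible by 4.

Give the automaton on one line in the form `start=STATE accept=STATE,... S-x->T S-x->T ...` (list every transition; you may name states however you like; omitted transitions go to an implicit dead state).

The only thing that matters is how many `a`s have appeared, reduced mod 4. Use one state per residue: q0 for 0, …, q3 for 3. Reading `a` moves to the next residue; anything else stays put. q0 is accepting.
With 4 states:
        a   b  
>* q0   q1  q0 
   q1   q2  q1 
   q2   q3  q2 
   q3   q0  q3 
(> = start, * = accepting)

start=q0 accept=q0 q0-a->q1 q0-b->q0 q1-a->q2 q1-b->q1 q2-a->q3 q2-b->q2 q3-a->q0 q3-b->q3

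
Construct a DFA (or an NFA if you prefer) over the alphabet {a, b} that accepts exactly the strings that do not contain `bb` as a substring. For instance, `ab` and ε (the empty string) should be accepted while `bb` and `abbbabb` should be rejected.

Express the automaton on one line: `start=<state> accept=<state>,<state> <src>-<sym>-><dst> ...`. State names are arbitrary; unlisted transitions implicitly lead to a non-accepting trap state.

This is the complement of 'contains `bb`'. Use the same substring-matching states — S0 through S2 holding how much of `bb` has just been matched — but flip the accepting set: everything except the trap S2 accepts.
A 3-state machine:
        a   b  
>* S0   S0  S1 
 * S1   S0  S2 
   S2   S2  S2 
(> = start, * = accepting)

start=S0 accept=S0,S1 S0-a->S0 S0-b->S1 S1-a->S0 S1-b->S2 S2-a->S2 S2-b->S2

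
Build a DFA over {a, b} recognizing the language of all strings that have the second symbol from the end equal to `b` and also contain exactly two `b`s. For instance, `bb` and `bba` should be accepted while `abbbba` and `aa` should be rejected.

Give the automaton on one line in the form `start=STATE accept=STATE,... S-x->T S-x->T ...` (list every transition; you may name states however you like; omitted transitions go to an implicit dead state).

Handle the two conditions separately and then intersect. One (7 states) tracks the last 2 symbols read; the other (4 states) tracks the count of `b`s, saturating at 3. Each combined state is a pair, one component from each; accept when both components accept.
A 15-state machine:
          a    b  
>  s0     s1   s2 
   s1     s3   s4 
   s2     s5   s6 
   s3     s3   s4 
   s4     s5   s6 
   s5     s7   s8 
 * s6     s9  s10 
   s7     s7   s8 
   s8     s9  s10 
 * s9    s11  s12 
   s10   s13  s10 
   s11   s11  s12 
   s12   s13  s10 
   s13   s14  s12 
   s14   s14  s12 
(> = start, * = accepting)

start=s0 accept=s6,s9 s0-a->s1 s0-b->s2 s1-a->s3 s1-b->s4 s2-a->s5 s2-b->s6 s3-a->s3 s3-b->s4 s4-a->s5 s4-b->s6 s5-a->s7 s5-b->s8 s6-a->s9 s6-b->s10 s7-a->s7 s7-b->s8 s8-a->s9 s8-b->s10 s9-a->s11 s9-b->s12 s10-a->s13 s10-b->s10 s11-a->s11 s11-b->s12 s12-a->s13 s12-b->s10 s13-a->s14 s13-b->s12 s14-a->s14 s14-b->s12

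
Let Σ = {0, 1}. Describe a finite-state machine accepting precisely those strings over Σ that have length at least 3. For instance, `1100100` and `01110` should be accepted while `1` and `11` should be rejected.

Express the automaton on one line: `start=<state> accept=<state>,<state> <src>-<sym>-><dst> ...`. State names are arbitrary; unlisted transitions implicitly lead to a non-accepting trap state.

Count input length up to 4: every symbol moves from q0 toward q4, which means 'more than 3' and absorbs. Accept from {q3, q4}.
        0   1  
>  q0   q1  q1 
   q1   q2  q2 
   q2   q3  q3 
 * q3   q4  q4 
 * q4   q4  q4 
(> = start, * = accepting)

start=q0 accept=q3,q4 q0-0->q1 q0-1->q1 q1-0->q2 q1-1->q2 q2-0->q3 q2-1->q3 q3-0->q4 q3-1->q4 q4-0->q4 q4-1->q4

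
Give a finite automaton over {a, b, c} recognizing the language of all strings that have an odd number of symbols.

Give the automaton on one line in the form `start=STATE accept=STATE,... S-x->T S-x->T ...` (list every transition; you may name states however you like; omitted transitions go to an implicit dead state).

Count input length modulo 2: every symbol advances one step around the cycle q0 → q1 → q0. Accept at q1.
A 2-state machine:
        a   b   c  
>  q0   q1  q1  q1 
 * q1   q0  q0  q0 
(> = start, * = accepting)

start=q0 accept=q1 q0-a->q1 q0-b->q1 q0-c->q1 q1-a->q0 q1-b->q0 q1-c->q0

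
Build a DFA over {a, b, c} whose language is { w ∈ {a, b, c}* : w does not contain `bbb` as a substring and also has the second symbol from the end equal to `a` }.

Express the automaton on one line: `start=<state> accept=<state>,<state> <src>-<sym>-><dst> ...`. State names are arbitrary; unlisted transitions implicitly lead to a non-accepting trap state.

Run two small machines in parallel and take their product. The first has 4 states tracking partial matches of the forbidden pattern `bbb`; the second has 13 states tracking the last 2 symbols read. A product state is a pair (one from each), accepting exactly when both do.
          a    b    c  
>  q0     q1   q2   q3 
   q1     q4   q5   q6 
   q2     q7   q8   q9 
   q3    q10  q11  q12 
 * q4     q4   q5   q6 
 * q5     q7   q8   q9 
 * q6    q10  q11  q12 
   q7     q4   q5   q6 
   q8     q7  q13   q9 
   q9    q10  q11  q12 
   q10    q4   q5   q6 
   q11    q7   q8   q9 
   q12   q10  q11  q12 
   q13   q14  q13  q15 
   q14   q16  q17  q18 
   q15   q19  q20  q21 
   q16   q16  q17  q18 
   q17   q14  q13  q15 
   q18   q19  q20  q21 
   q19   q16  q17  q18 
   q20   q14  q13  q15 
   q21   q19  q20  q21 
(> = start, * = accepting)

start=q0 accept=q4,q5,q6 q0-a->q1 q0-b->q2 q0-c->q3 q1-a->q4 q1-b->q5 q1-c->q6 q2-a->q7 q2-b->q8 q2-c->q9 q3-a->q10 q3-b->q11 q3-c->q12 q4-a->q4 q4-b->q5 q4-c->q6 q5-a->q7 q5-b->q8 q5-c->q9 q6-a->q10 q6-b->q11 q6-c->q12 q7-a->q4 q7-b->q5 q7-c->q6 q8-a->q7 q8-b->q13 q8-c->q9 q9-a->q10 q9-b->q11 q9-c->q12 q10-a->q4 q10-b->q5 q10-c->q6 q11-a->q7 q11-b->q8 q11-c->q9 q12-a->q10 q12-b->q11 q12-c->q12 q13-a->q14 q13-b->q13 q13-c->q15 q14-a->q16 q14-b->q17 q14-c->q18 q15-a->q19 q15-b->q20 q15-c->q21 q16-a->q16 q16-b->q17 q16-c->q18 q17-a->q14 q17-b->q13 q17-c->q15 q18-a->q19 q18-b->q20 q18-c->q21 q19-a->q16 q19-b->q17 q19-c->q18 q20-a->q14 q20-b->q13 q20-c->q15 q21-a->q19 q21-b->q20 q21-c->q21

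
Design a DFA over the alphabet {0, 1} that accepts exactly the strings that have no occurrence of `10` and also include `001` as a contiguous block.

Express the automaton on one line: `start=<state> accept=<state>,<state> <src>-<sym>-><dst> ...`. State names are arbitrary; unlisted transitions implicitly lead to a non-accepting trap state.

Handle the two conditions separately and then intersect. One (3 states) tracks partial matches of the forbidden pattern `10`; the other (4 states) tracks whether and how much of `001` has been seen. Each combined state is a pair, one component from each; accept when both components accept. After merging equivalent states the machine shrinks.
5 states suffice.
        0   1  
>  q0   q1  q2 
   q1   q3  q2 
   q2   q2  q2 
   q3   q3  q4 
 * q4   q2  q4 
(> = start, * = accepting)

start=q0 accept=q4 q0-0->q1 q0-1->q2 q1-0->q3 q1-1->q2 q2-0->q2 q2-1->q2 q3-0->q3 q3-1->q4 q4-0->q2 q4-1->q4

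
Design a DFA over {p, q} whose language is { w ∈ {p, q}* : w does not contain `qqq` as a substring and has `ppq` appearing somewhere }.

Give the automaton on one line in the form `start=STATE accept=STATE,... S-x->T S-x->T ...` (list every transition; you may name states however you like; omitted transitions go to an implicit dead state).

start=A accept=F,H,I A-p->B A-q->C B-p->D B-q->C C-p->B C-q->E D-p->D D-q->F E-p->B E-q->G F-p->H F-q->I G-p->G G-q->G H-p->H H-q->F I-p->H I-q->G

Build one automaton per condition and run them in lockstep. One (4 states) tracks partial matches of the forbidden pattern `qqq`; the other (4 states) tracks whether and how much of `ppq` has been seen. Each combined state is a pair, one component from each; accept when both components accept. After merging equivalent states the machine shrinks.
9 states suffice.
       p  q 
>  A   B  C 
   B   D  C 
   C   B  E 
   D   D  F 
   E   B  G 
 * F   H  I 
   G   G  G 
 * H   H  F 
 * I   H  G 
(> = start, * = accepting)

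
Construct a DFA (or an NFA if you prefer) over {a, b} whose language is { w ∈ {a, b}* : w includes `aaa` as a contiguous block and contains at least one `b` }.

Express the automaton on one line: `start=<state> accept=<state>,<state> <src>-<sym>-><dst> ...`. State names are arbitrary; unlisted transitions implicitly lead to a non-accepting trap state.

start=S0 accept=S7 S0-a->S1 S0-b->S2 S1-a->S3 S1-b->S2 S2-a->S4 S2-b->S2 S3-a->S5 S3-b->S2 S4-a->S6 S4-b->S2 S5-a->S5 S5-b->S7 S6-a->S7 S6-b->S2 S7-a->S7 S7-b->S7

Build one automaton per condition and run them in lockstep. One (4 states) tracks whether and how much of `aaa` has been seen; the other (3 states) tracks the count of `b`s, saturating at 2. Each combined state is a pair, one component from each; accept when both components accept. Minimizing collapses redundant product states.
8 states suffice.
        a   b  
>  S0   S1  S2 
   S1   S3  S2 
   S2   S4  S2 
   S3   S5  S2 
   S4   S6  S2 
   S5   S5  S7 
   S6   S7  S2 
 * S7   S7  S7 
(> = start, * = accepting)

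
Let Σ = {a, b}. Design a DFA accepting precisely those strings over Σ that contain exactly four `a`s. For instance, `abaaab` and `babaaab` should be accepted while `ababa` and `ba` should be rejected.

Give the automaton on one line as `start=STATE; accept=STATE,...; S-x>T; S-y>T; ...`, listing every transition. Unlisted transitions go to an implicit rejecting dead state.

start=S0; accept=S4; S0-a>S1; S0-b>S0; S1-a>S2; S1-b>S1; S2-a>S3; S2-b>S2; S3-a>S4; S3-b>S3; S4-a>S5; S4-b>S4; S5-a>S5; S5-b>S5

Only the number of `a`s matters, and only up to 5. Make a chain S0 → S1 → S2 → S3 → S4 → S5 advanced by each `a` (with S5 absorbing); every other symbol self-loops. The accepting set is {S4}.
        a   b  
>  S0   S1  S0 
   S1   S2  S1 
   S2   S3  S2 
   S3   S4  S3 
 * S4   S5  S4 
   S5   S5  S5 
(> = start, * = accepting)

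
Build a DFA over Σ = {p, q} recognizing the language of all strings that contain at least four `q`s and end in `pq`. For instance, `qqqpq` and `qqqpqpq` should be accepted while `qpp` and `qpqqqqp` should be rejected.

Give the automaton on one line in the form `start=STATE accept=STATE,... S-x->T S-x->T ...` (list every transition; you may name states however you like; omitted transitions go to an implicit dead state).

Handle the two conditions separately and then intersect. The first has 6 states tracking the count of `q`s, saturating at 5; the second has 3 states tracking how much of the suffix `pq` has currently been matched. A product state is a pair (one from each), accepting exactly when both do. Equivalent product states are then merged.
        p   q  
>  s0   s0  s1 
   s1   s1  s2 
   s2   s2  s3 
   s3   s4  s3 
   s4   s4  s5 
 * s5   s4  s3 
(> = start, * = accepting)

start=s0 accept=s5 s0-p->s0 s0-q->s1 s1-p->s1 s1-q->s2 s2-p->s2 s2-q->s3 s3-p->s4 s3-q->s3 s4-p->s4 s4-q->s5 s5-p->s4 s5-q->s3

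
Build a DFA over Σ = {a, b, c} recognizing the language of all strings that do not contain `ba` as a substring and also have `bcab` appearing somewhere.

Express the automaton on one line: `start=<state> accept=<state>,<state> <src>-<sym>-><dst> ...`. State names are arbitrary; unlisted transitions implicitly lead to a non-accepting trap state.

Run two small machines in parallel and take their product. One (3 states) tracks partial matches of the forbidden pattern `ba`; the other (5 states) tracks whether and how much of `bcab` has been seen. Each combined state is a pair, one component from each; accept when both components accept. After merging equivalent states the machine shrinks.
        a   b   c  
>  q0   q0  q1  q0 
   q1   q2  q1  q3 
   q2   q2  q2  q2 
   q3   q4  q1  q0 
   q4   q0  q5  q0 
 * q5   q2  q5  q6 
 * q6   q6  q5  q6 
(> = start, * = accepting)

start=q0 accept=q5,q6 q0-a->q0 q0-b->q1 q0-c->q0 q1-a->q2 q1-b->q1 q1-c->q3 q2-a->q2 q2-b->q2 q2-c->q2 q3-a->q4 q3-b->q1 q3-c->q0 q4-a->q0 q4-b->q5 q4-c->q0 q5-a->q2 q5-b->q5 q5-c->q6 q6-a->q6 q6-b->q5 q6-c->q6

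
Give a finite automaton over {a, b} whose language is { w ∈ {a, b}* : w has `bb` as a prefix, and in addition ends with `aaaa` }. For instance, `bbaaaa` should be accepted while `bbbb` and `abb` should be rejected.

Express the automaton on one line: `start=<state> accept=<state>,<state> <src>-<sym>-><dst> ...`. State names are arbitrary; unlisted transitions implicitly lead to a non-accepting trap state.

Build one automaton per condition and run them in lockstep. One (4 states) tracks whether the input so far still matches the prefix `bb`; the other (5 states) tracks how much of the suffix `aaaa` has currently been matched. Each combined state is a pair, one component from each; accept when both components accept. After merging equivalent states the machine shrinks.
        a   b  
>  S0   S1  S2 
   S1   S1  S1 
   S2   S1  S3 
   S3   S4  S3 
   S4   S5  S3 
   S5   S6  S3 
   S6   S7  S3 
 * S7   S7  S3 
(> = start, * = accepting)

start=S0 accept=S7 S0-a->S1 S0-b->S2 S1-a->S1 S1-b->S1 S2-a->S1 S2-b->S3 S3-a->S4 S3-b->S3 S4-a->S5 S4-b->S3 S5-a->S6 S5-b->S3 S6-a->S7 S6-b->S3 S7-a->S7 S7-b->S3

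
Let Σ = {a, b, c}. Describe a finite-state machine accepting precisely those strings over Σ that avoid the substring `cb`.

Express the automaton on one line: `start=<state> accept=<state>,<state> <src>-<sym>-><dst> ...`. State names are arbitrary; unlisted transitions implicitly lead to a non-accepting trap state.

start=S0 accept=S0,S1 S0-a->S0 S0-b->S0 S0-c->S1 S1-a->S0 S1-b->S2 S1-c->S1 S2-a->S2 S2-b->S2 S2-c->S2

This is the complement of 'contains `cb`'. Use the same substring-matching states — S0 through S2 holding how much of `cb` has just been matched — but flip the accepting set: everything except the trap S2 accepts.
A 3-state machine:
        a   b   c  
>* S0   S0  S0  S1 
 * S1   S0  S2  S1 
   S2   S2  S2  S2 
(> = start, * = accepting)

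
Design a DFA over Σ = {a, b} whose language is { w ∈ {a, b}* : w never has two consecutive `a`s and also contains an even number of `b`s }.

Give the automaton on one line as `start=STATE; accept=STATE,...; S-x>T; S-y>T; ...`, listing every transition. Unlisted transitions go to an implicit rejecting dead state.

start=q0; accept=q0,q1; q0-a>q1; q0-b>q2; q1-a>q3; q1-b>q2; q2-a>q4; q2-b>q0; q3-a>q3; q3-b>q5; q4-a>q5; q4-b>q0; q5-a>q5; q5-b>q3

Handle the two conditions separately and then intersect. The first has 3 states tracking partial matches of the forbidden pattern `aa`; the second has 2 states tracking the count of `b`s modulo 2. A product state is a pair (one from each), accepting exactly when both do.
        a   b  
>* q0   q1  q2 
 * q1   q3  q2 
   q2   q4  q0 
   q3   q3  q5 
   q4   q5  q0 
   q5   q5  q3 
(> = start, * = accepting)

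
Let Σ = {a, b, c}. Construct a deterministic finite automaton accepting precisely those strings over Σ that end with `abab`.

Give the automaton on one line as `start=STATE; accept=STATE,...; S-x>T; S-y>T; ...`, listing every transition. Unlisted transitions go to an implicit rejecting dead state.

Let each state record the length of the longest suffix of the input read so far that is also a prefix of `abab`. q1 means the last symbol is `a`; q2 means the last 2 symbols are `ab`; q3 means the last 3 symbols are `aba`; q4 means the last 4 symbols are `abab`. Accept only at q4, where the string currently ends in `abab`.
5 states suffice.
        a   b   c  
>  q0   q1  q0  q0 
   q1   q1  q2  q0 
   q2   q3  q0  q0 
   q3   q1  q4  q0 
 * q4   q3  q0  q0 
(> = start, * = accepting)

start=q0; accept=q4; q0-a>q1; q0-b>q0; q0-c>q0; q1-a>q1; q1-b>q2; q1-c>q0; q2-a>q3; q2-b>q0; q2-c>q0; q3-a>q1; q3-b>q4; q3-c>q0; q4-a>q3; q4-b>q0; q4-c>q0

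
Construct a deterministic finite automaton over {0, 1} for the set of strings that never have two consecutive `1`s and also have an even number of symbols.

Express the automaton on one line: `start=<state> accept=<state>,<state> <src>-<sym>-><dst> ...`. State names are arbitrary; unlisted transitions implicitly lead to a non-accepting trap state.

start=q0 accept=q0,q3 q0-0->q1 q0-1->q2 q1-0->q0 q1-1->q3 q2-0->q0 q2-1->q4 q3-0->q1 q3-1->q4 q4-0->q4 q4-1->q4

Handle the two conditions separately and then intersect. One (3 states) tracks partial matches of the forbidden pattern `11`; the other (2 states) tracks the input length modulo 2. Each combined state is a pair, one component from each; accept when both components accept. Minimizing collapses redundant product states.
A 5-state machine:
        0   1  
>* q0   q1  q2 
   q1   q0  q3 
   q2   q0  q4 
 * q3   q1  q4 
   q4   q4  q4 
(> = start, * = accepting)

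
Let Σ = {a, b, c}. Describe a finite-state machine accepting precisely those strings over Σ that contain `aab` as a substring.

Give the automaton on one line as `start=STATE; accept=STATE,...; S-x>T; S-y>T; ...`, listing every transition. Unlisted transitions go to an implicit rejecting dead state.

States s0..s2 record the length of the longest prefix of `aab` that matches the current input suffix. Reaching s3 means `aab` has been seen, and we stay there forever. Accept from s3.
A 4-state machine:
        a   b   c  
>  s0   s1  s0  s0 
   s1   s2  s0  s0 
   s2   s2  s3  s0 
 * s3   s3  s3  s3 
(> = start, * = accepting)

start=s0; accept=s3; s0-a>s1; s0-b>s0; s0-c>s0; s1-a>s2; s1-b>s0; s1-c>s0; s2-a>s2; s2-b>s3; s2-c>s0; s3-a>s3; s3-b>s3; s3-c>s3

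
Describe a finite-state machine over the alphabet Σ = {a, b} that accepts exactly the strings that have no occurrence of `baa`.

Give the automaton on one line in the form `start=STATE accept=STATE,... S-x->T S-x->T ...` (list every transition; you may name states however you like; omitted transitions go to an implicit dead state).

This is the complement of 'contains `baa`'. Use the same substring-matching states — S0 through S3 holding how much of `baa` has just been matched — but flip the accepting set: everything except the trap S3 accepts.
With 4 states:
        a   b  
>* S0   S0  S1 
 * S1   S2  S1 
 * S2   S3  S1 
   S3   S3  S3 
(> = start, * = accepting)

start=S0 accept=S0,S1,S2 S0-a->S0 S0-b->S1 S1-a->S2 S1-b->S1 S2-a->S3 S2-b->S1 S3-a->S3 S3-b->S3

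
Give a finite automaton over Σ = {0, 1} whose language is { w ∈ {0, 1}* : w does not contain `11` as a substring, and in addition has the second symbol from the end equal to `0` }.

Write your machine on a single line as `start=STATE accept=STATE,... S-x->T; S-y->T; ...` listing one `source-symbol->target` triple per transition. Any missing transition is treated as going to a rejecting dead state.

Handle the two conditions separately and then intersect. The first has 3 states tracking partial matches of the forbidden pattern `11`; the second has 7 states tracking the last 2 symbols read. A product state is a pair (one from each), accepting exactly when both do.
        0   1  
>  q0   q1  q2 
   q1   q3  q4 
   q2   q5  q6 
 * q3   q3  q4 
 * q4   q5  q6 
   q5   q3  q4 
   q6   q7  q6 
   q7   q8  q9 
   q8   q8  q9 
   q9   q7  q6 
(> = start, * = accepting)

start=q0; accept=q3,q4; q0-0->q1; q0-1->q2; q1-0->q3; q1-1->q4; q2-0->q5; q2-1->q6; q3-0->q3; q3-1->q4; q4-0->q5; q4-1->q6; q5-0->q3; q5-1->q4; q6-0->q7; q6-1->q6; q7-0->q8; q7-1->q9; q8-0->q8; q8-1->q9; q9-0->q7; q9-1->q6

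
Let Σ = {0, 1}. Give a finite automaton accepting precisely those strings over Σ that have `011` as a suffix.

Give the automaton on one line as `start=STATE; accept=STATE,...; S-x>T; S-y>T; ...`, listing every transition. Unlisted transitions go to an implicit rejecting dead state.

start=s0; accept=s3; s0-0>s1; s0-1>s0; s1-0>s1; s1-1>s2; s2-0>s1; s2-1>s3; s3-0>s1; s3-1>s0

Remember how much of `011` the current input suffix matches. State s0 means no match yet; s1 means the last symbol is `0`; s2 means the last 2 symbols are `01`; s3 means the last 3 symbols are `011`. Only s3 accepts. On a mismatch, fall back to the longest proper suffix that is still a prefix of `011`.
With 4 states:
        0   1  
>  s0   s1  s0 
   s1   s1  s2 
   s2   s1  s3 
 * s3   s1  s0 
(> = start, * = accepting)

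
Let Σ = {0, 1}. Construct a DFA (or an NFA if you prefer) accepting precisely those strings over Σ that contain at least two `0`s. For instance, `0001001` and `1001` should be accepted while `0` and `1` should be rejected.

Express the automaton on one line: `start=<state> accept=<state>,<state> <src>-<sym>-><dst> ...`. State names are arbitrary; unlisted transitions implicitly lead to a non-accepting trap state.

Count `0`s, saturating at 3: states q0 through q2 mean 0 through 2 `0`s seen; q3 means more than 2. Each `0` increments (capped at q3); other symbols loop. Accept from {q2, q3}.
A 4-state machine:
        0   1  
>  q0   q1  q0 
   q1   q2  q1 
 * q2   q3  q2 
 * q3   q3  q3 
(> = start, * = accepting)

start=q0 accept=q2,q3 q0-0->q1 q0-1->q0 q1-0->q2 q1-1->q1 q2-0->q3 q2-1->q2 q3-0->q3 q3-1->q3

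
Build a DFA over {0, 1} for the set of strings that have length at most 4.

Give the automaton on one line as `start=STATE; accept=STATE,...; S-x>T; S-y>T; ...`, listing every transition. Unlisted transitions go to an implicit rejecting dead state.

start=S0; accept=S0,S1,S2,S3,S4; S0-0>S1; S0-1>S1; S1-0>S2; S1-1>S2; S2-0>S3; S2-1>S3; S3-0>S4; S3-1>S4; S4-0>S5; S4-1>S5; S5-0>S5; S5-1>S5

Count input length up to 5: every symbol moves from S0 toward S5, which means 'more than 4' and absorbs. Accept from {S0, S1, S2, S3, S4}.
        0   1  
>* S0   S1  S1 
 * S1   S2  S2 
 * S2   S3  S3 
 * S3   S4  S4 
 * S4   S5  S5 
   S5   S5  S5 
(> = start, * = accepting)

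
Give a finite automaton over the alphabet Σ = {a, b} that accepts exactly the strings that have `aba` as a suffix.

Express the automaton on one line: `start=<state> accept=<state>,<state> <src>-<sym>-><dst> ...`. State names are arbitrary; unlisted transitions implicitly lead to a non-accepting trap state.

Remember how much of `aba` the current input suffix matches. State q0 means no match yet; q1 means the last symbol is `a`; q2 means the last 2 symbols are `ab`; q3 means the last 3 symbols are `aba`. Only q3 accepts. On a mismatch, fall back to the longest proper suffix that is still a prefix of `aba`.
With 4 states:
        a   b  
>  q0   q1  q0 
   q1   q1  q2 
   q2   q3  q0 
 * q3   q1  q2 
(> = start, * = accepting)

start=q0 accept=q3 q0-a->q1 q0-b->q0 q1-a->q1 q1-b->q2 q2-a->q3 q2-b->q0 q3-a->q1 q3-b->q2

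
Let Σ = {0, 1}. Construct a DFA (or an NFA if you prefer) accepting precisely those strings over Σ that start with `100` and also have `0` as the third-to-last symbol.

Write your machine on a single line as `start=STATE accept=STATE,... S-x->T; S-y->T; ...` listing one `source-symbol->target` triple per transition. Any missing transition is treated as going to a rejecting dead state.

Run two small machines in parallel and take their product. One (5 states) tracks whether the input so far still matches the prefix `100`; the other (15 states) tracks the last 3 symbols read. Each combined state is a pair, one component from each; accept when both components accept.
With 23 states:
          0    1  
>  s0     s1   s2 
   s1     s3   s4 
   s2     s5   s6 
   s3     s7   s8 
   s4     s9  s10 
   s5    s11  s12 
   s6    s13  s14 
   s7     s7   s8 
   s8     s9  s10 
   s9    s15  s12 
   s10   s13  s14 
   s11   s16  s17 
   s12    s9  s10 
   s13   s15  s12 
   s14   s13  s14 
   s15    s7   s8 
 * s16   s16  s17 
 * s17   s18  s19 
 * s18   s11  s20 
 * s19   s21  s22 
   s20   s18  s19 
   s21   s11  s20 
   s22   s21  s22 
(> = start, * = accepting)

start=s0; accept=s16,s17,s18,s19; s0-0->s1; s0-1->s2; s1-0->s3; s1-1->s4; s2-0->s5; s2-1->s6; s3-0->s7; s3-1->s8; s4-0->s9; s4-1->s10; s5-0->s11; s5-1->s12; s6-0->s13; s6-1->s14; s7-0->s7; s7-1->s8; s8-0->s9; s8-1->s10; s9-0->s15; s9-1->s12; s10-0->s13; s10-1->s14; s11-0->s16; s11-1->s17; s12-0->s9; s12-1->s10; s13-0->s15; s13-1->s12; s14-0->s13; s14-1->s14; s15-0->s7; s15-1->s8; s16-0->s16; s16-1->s17; s17-0->s18; s17-1->s19; s18-0->s11; s18-1->s20; s19-0->s21; s19-1->s22; s20-0->s18; s20-1->s19; s21-0->s11; s21-1->s20; s22-0->s21; s22-1->s22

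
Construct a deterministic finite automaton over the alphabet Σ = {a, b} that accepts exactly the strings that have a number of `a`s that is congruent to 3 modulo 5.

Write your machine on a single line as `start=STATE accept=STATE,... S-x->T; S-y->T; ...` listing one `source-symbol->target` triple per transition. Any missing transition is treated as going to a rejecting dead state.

Keep the running count of `a`s modulo 5: each `a` advances along the cycle q0 → q1 → q2 → q3 → q4 → q0 while other symbols loop. Accept at q3.
        a   b  
>  q0   q1  q0 
   q1   q2  q1 
   q2   q3  q2 
 * q3   q4  q3 
   q4   q0  q4 
(> = start, * = accepting)

start=q0; accept=q3; q0-a->q1; q0-b->q0; q1-a->q2; q1-b->q1; q2-a->q3; q2-b->q2; q3-a->q4; q3-b->q3; q4-a->q0; q4-b->q4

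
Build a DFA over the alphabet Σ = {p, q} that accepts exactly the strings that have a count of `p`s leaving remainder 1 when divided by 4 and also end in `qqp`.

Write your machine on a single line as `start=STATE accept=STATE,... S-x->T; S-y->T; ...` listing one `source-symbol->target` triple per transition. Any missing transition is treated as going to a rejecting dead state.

start=S0; accept=S9; S0-p->S1; S0-q->S2; S1-p->S3; S1-q->S4; S2-p->S1; S2-q->S5; S3-p->S6; S3-q->S7; S4-p->S3; S4-q->S8; S5-p->S9; S5-q->S5; S6-p->S0; S6-q->S10; S7-p->S6; S7-q->S11; S8-p->S12; S8-q->S8; S9-p->S3; S9-q->S4; S10-p->S0; S10-q->S13; S11-p->S14; S11-q->S11; S12-p->S6; S12-q->S7; S13-p->S15; S13-q->S13; S14-p->S0; S14-q->S10; S15-p->S1; S15-q->S2

Build one automaton per condition and run them in lockstep. One (4 states) tracks the count of `p`s modulo 4; the other (4 states) tracks how much of the suffix `qqp` has currently been matched. Each combined state is a pair, one component from each; accept when both components accept.
A 16-state machine:
          p    q  
>  S0     S1   S2 
   S1     S3   S4 
   S2     S1   S5 
   S3     S6   S7 
   S4     S3   S8 
   S5     S9   S5 
   S6     S0  S10 
   S7     S6  S11 
   S8    S12   S8 
 * S9     S3   S4 
   S10    S0  S13 
   S11   S14  S11 
   S12    S6   S7 
   S13   S15  S13 
   S14    S0  S10 
   S15    S1   S2 
(> = start, * = accepting)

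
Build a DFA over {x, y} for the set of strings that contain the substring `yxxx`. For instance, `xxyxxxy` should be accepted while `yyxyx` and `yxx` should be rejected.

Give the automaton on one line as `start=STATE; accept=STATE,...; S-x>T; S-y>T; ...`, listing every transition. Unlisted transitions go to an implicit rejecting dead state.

start=q0; accept=q4; q0-x>q0; q0-y>q1; q1-x>q2; q1-y>q1; q2-x>q3; q2-y>q1; q3-x>q4; q3-y>q1; q4-x>q4; q4-y>q4

Track how much of `yxxx` has been matched so far: state q0 is no progress, q4 is the absorbing accept state reached once `yxxx` has occurred. Intermediate states record partial matches; on a mismatch, fall back to the longest reusable overlap.
With 5 states:
        x   y  
>  q0   q0  q1 
   q1   q2  q1 
   q2   q3  q1 
   q3   q4  q1 
 * q4   q4  q4 
(> = start, * = accepting)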